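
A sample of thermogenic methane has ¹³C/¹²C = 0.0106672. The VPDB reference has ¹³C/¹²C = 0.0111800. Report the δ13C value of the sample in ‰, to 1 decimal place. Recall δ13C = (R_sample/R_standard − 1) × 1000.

-45.9‰

δ13C = (R_sample / R_standard − 1) × 1000
R_sample / R_standard = 0.0106672 / 0.0111800 = 0.954132
δ13C = (0.954132 − 1) × 1000 = -45.87‰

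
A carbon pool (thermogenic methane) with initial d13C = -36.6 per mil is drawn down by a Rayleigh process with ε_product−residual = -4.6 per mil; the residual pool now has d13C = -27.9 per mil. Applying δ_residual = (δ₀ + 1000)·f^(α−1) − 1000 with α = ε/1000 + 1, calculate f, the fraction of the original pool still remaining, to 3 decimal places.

α − 1 = ε/1000 = -0.0046
(δ_res + 1000)/(δ₀ + 1000) = (-27.9 + 1000)/(-36.6 + 1000) = 972.1/963.4 = 1.009031
f = 1.009031^(1/-0.0046) = exp(ln(1.009031)/-0.0046) = exp(0.00899/-0.0046)
f = exp(-1.9543) = 0.1417

0.142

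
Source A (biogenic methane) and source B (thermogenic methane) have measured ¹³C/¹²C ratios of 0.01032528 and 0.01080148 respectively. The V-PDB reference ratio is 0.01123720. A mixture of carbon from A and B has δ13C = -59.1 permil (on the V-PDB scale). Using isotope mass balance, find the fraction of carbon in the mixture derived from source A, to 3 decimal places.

δ_A = (0.01032528/0.01123720 − 1)×1000 = (0.918848 − 1)×1000 = -81.152 permil
δ_B = (0.01080148/0.01123720 − 1)×1000 = (0.961225 − 1)×1000 = -38.775 permil
f_A = (δ_mix − δ_B)/(δ_A − δ_B) = (-59.1 − (-38.775))/(-81.152 − (-38.775))
f_A = -20.325 / -42.377 = 0.4796

0.480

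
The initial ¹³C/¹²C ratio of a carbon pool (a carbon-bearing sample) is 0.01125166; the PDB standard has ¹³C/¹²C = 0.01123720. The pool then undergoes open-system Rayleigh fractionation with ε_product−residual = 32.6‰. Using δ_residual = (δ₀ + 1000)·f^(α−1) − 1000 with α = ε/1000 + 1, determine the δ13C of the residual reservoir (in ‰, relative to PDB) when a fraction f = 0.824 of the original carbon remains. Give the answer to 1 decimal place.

δ₀ = (0.01125166/0.01123720 − 1)×1000 = (1.001287 − 1)×1000 = 1.287‰
α − 1 = ε/1000 = 0.0326
f^(α−1) = 0.824^(0.0326) = 0.993709
δ_res = (1.287 + 1000) × 0.993709 − 1000 = 994.988 − 1000 = -5.01‰

-5.0‰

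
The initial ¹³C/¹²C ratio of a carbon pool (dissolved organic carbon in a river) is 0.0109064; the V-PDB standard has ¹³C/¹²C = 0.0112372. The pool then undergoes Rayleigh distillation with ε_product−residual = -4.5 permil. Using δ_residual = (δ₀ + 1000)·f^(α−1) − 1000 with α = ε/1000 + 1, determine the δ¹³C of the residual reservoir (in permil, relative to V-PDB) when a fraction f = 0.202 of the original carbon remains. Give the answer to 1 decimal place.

-22.4 permil

δ₀ = (0.0109064/0.0112372 − 1)×1000 = (0.970562 − 1)×1000 = -29.438 permil
α − 1 = ε/1000 = -0.0045
f^(α−1) = 0.202^(-0.0045) = 1.007224
δ_res = (-29.438 + 1000) × 1.007224 − 1000 = 977.573 − 1000 = -22.43 permil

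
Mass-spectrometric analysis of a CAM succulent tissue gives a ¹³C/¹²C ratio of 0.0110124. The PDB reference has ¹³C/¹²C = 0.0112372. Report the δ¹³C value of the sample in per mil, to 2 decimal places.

-20.00 per mil

δ¹³C = (R_sample / R_standard − 1) × 1000
R_sample / R_standard = 0.0110124 / 0.0112372 = 0.979995
δ¹³C = (0.979995 − 1) × 1000 = -20.005 per mil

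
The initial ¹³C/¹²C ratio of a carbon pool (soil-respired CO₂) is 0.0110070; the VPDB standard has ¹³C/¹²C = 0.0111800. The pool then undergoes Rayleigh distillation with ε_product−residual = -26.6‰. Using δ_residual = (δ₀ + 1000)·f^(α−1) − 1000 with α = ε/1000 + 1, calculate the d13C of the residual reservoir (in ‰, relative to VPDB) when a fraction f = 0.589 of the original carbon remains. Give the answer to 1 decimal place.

δ₀ = (0.0110070/0.0111800 − 1)×1000 = (0.984526 − 1)×1000 = -15.474‰
α − 1 = ε/1000 = -0.0266
f^(α−1) = 0.589^(-0.0266) = 1.014180
δ_res = (-15.474 + 1000) × 1.014180 − 1000 = 998.486 − 1000 = -1.51‰

-1.5‰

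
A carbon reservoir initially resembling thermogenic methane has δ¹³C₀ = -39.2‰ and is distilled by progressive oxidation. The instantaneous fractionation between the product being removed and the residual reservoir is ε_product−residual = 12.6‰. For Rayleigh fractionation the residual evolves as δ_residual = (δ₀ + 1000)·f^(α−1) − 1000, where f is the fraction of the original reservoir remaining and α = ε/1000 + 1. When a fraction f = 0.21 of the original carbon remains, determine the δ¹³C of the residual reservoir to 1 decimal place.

Rayleigh residual: δ_res = (δ₀ + 1000)·f^(α−1) − 1000
α = ε/1000 + 1 = 1.01260, so α − 1 = 0.01260
f^(α−1) = 0.21^(0.01260) = 0.980528
δ_res = (-39.2 + 1000) × 0.980528 − 1000 = 942.091 − 1000 = -57.91‰

-57.9‰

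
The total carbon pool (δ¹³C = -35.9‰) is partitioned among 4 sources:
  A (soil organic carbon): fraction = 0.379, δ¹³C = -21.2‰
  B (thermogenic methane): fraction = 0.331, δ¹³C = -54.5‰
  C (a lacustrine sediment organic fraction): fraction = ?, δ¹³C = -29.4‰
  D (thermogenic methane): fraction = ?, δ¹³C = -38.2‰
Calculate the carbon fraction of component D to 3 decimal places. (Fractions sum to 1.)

0.148

Let f_D and f_C be the unknown fractions; fractions sum to 1 so f_D + f_C = 0.290.
Mass balance: Σ fᵢ·δᵢ = δ_bulk ⇒ f_D·(-38.2) + f_C·(-29.4) = -35.9 − (-26.074) = -9.826
Substitute f_C = 0.290 − f_D:
f_D·(-38.2 − -29.4) = -9.826 − 0.290×(-29.4) = -1.300
f_D = -1.300 / -8.8 = 0.1477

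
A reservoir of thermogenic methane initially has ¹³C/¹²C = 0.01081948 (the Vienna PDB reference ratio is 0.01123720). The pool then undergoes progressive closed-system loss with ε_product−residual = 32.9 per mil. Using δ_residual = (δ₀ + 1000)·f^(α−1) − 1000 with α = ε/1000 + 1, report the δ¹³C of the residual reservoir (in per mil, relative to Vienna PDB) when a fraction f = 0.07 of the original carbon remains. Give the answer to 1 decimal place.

δ₀ = (0.01081948/0.01123720 − 1)×1000 = (0.962827 − 1)×1000 = -37.173 per mil
α − 1 = ε/1000 = 0.0329
f^(α−1) = 0.07^(0.0329) = 0.916228
δ_res = (-37.173 + 1000) × 0.916228 − 1000 = 882.169 − 1000 = -117.83 per mil

-117.8 per mil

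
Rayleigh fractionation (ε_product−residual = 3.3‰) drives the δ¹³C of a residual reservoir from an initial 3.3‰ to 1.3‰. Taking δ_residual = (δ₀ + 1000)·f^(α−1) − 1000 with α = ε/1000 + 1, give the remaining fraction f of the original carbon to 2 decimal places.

α − 1 = ε/1000 = 0.0033
(δ_res + 1000)/(δ₀ + 1000) = (1.3 + 1000)/(3.3 + 1000) = 1001.3/1003.3 = 0.998007
f = 0.998007^(1/0.0033) = exp(ln(0.998007)/0.0033) = exp(-0.00200/0.0033)
f = exp(-0.6047) = 0.5463

0.55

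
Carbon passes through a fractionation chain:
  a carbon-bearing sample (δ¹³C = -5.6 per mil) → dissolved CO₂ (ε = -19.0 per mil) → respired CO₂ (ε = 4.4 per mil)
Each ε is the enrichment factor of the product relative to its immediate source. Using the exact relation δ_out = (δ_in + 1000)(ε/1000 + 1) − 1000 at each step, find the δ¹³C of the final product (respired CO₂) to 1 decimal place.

step 1: δ = (-5.60 + 1000)·(-19.0/1000 + 1) − 1000 = -24.49 per mil
step 2: δ = (-24.49 + 1000)·(4.4/1000 + 1) − 1000 = -20.20 per mil

-20.2 per mil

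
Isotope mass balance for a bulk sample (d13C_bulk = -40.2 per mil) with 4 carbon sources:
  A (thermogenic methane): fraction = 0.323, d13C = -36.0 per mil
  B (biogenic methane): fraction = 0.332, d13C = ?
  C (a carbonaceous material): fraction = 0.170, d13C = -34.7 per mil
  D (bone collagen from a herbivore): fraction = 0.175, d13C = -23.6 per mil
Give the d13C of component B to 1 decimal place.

Isotope mass balance: δ_bulk = Σ fᵢ·δᵢ.
-40.2 = 0.323×(-36.0) + 0.332×δ_B + 0.170×(-34.7) + 0.175×(-23.6)
0.332·δ_B = -40.2 − (-21.657) = -18.543
δ_B = -18.543 / 0.332 = -55.85 per mil

-55.9 per mil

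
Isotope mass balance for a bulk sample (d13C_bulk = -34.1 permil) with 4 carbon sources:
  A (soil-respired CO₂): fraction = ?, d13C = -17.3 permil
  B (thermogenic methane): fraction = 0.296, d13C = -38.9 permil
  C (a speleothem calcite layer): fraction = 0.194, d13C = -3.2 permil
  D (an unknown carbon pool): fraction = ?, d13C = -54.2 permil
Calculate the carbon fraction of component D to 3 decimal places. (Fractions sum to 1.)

Let f_D and f_A be the unknown fractions; fractions sum to 1 so f_D + f_A = 0.510.
Mass balance: Σ fᵢ·δᵢ = δ_bulk ⇒ f_D·(-54.2) + f_A·(-17.3) = -34.1 − (-12.135) = -21.965
Substitute f_A = 0.510 − f_D:
f_D·(-54.2 − -17.3) = -21.965 − 0.510×(-17.3) = -13.142
f_D = -13.142 / -36.9 = 0.3561

0.356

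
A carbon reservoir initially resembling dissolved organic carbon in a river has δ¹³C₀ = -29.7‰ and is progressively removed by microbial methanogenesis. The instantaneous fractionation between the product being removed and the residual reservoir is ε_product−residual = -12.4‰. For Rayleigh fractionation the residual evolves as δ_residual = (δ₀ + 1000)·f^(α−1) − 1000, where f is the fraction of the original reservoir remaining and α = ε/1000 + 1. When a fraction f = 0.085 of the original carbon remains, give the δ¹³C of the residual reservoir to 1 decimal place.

0.4‰

Rayleigh residual: δ_res = (δ₀ + 1000)·f^(α−1) − 1000
α = ε/1000 + 1 = 0.98760, so α − 1 = -0.01240
f^(α−1) = 0.085^(-0.01240) = 1.031039
δ_res = (-29.7 + 1000) × 1.031039 − 1000 = 1000.417 − 1000 = 0.42‰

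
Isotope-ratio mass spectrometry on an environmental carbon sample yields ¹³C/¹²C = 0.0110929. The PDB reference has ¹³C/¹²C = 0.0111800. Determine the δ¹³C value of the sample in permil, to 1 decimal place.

-7.8 permil

δ¹³C = (R_sample / R_standard − 1) × 1000
R_sample / R_standard = 0.0110929 / 0.0111800 = 0.992209
δ¹³C = (0.992209 − 1) × 1000 = -7.79 permil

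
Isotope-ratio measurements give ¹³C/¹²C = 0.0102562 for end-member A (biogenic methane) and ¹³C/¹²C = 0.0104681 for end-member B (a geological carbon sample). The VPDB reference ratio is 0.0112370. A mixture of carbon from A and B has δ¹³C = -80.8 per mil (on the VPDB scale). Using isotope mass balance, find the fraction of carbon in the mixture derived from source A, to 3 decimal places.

δ_A = (0.0102562/0.0112370 − 1)×1000 = (0.912717 − 1)×1000 = -87.283 per mil
δ_B = (0.0104681/0.0112370 − 1)×1000 = (0.931574 − 1)×1000 = -68.426 per mil
f_A = (δ_mix − δ_B)/(δ_A − δ_B) = (-80.8 − (-68.426))/(-87.283 − (-68.426))
f_A = -12.374 / -18.857 = 0.6562

0.656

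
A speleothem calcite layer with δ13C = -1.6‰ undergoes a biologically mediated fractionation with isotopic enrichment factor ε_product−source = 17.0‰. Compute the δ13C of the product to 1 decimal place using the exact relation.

Exactly, δ_product = (δ_source + 1000)·(ε/1000 + 1) − 1000.
δ_product = (-1.6 + 1000) × (17.0/1000 + 1) − 1000
δ_product = 15.37‰

15.4‰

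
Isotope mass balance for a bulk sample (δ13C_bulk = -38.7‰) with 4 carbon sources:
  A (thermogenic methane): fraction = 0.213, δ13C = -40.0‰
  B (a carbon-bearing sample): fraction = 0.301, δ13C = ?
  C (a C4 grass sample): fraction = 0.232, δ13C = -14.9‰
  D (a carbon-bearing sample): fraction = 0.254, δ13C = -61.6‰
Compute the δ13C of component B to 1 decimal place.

-36.8‰

Isotope mass balance: δ_bulk = Σ fᵢ·δᵢ.
-38.7 = 0.213×(-40.0) + 0.301×δ_B + 0.232×(-14.9) + 0.254×(-61.6)
0.301·δ_B = -38.7 − (-27.623) = -11.077
δ_B = -11.077 / 0.301 = -36.80‰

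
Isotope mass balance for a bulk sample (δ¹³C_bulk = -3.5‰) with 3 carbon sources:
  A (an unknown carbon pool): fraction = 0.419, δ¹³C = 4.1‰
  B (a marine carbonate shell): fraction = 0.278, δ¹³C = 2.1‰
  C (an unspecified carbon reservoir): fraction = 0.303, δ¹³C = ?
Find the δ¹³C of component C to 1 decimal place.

Isotope mass balance: δ_bulk = Σ fᵢ·δᵢ.
-3.5 = 0.419×(4.1) + 0.278×(2.1) + 0.303×δ_C
0.303·δ_C = -3.5 − (2.302) = -5.802
δ_C = -5.802 / 0.303 = -19.15‰

-19.1‰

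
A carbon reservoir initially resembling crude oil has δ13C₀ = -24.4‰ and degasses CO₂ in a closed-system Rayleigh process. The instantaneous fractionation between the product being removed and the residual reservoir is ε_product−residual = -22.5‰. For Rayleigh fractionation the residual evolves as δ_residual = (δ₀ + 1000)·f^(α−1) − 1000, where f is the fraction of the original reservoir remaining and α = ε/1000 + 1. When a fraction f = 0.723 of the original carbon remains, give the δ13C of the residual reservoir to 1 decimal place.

-17.3‰

Rayleigh residual: δ_res = (δ₀ + 1000)·f^(α−1) − 1000
α = ε/1000 + 1 = 0.97750, so α − 1 = -0.02250
f^(α−1) = 0.723^(-0.02250) = 1.007324
δ_res = (-24.4 + 1000) × 1.007324 − 1000 = 982.746 − 1000 = -17.25‰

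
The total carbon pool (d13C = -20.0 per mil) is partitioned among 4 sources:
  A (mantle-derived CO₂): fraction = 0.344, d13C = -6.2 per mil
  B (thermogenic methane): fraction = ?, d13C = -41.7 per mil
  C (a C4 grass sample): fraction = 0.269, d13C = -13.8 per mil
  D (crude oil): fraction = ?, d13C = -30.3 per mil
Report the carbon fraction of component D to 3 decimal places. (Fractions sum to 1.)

0.174

Let f_D and f_B be the unknown fractions; fractions sum to 1 so f_D + f_B = 0.387.
Mass balance: Σ fᵢ·δᵢ = δ_bulk ⇒ f_D·(-30.3) + f_B·(-41.7) = -20.0 − (-5.845) = -14.155
Substitute f_B = 0.387 − f_D:
f_D·(-30.3 − -41.7) = -14.155 − 0.387×(-41.7) = 1.983
f_D = 1.983 / 11.4 = 0.1739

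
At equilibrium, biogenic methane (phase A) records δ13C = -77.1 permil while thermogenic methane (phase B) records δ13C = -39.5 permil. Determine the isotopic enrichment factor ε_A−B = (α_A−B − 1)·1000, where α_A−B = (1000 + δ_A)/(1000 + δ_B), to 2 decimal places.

-39.15 permil

α_A−B = (1000 + -77.1) / (1000 + -39.5) = 922.9 / 960.5 = 0.960854
ε_A−B = (0.960854 − 1) × 1000 = -39.146 permil
(The approximation ε ≈ δ_A − δ_B would give -37.6 permil.)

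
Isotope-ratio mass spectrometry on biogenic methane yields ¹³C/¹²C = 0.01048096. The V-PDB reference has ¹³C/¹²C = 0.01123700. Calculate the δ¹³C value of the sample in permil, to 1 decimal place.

δ¹³C = (R_sample / R_standard − 1) × 1000
R_sample / R_standard = 0.01048096 / 0.01123700 = 0.932719
δ¹³C = (0.932719 − 1) × 1000 = -67.28 permil

-67.3 permil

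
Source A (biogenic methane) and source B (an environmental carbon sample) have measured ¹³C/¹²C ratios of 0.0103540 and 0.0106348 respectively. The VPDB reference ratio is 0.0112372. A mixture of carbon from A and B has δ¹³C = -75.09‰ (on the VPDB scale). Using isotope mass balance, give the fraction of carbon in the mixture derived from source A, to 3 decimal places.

0.860

δ_A = (0.0103540/0.0112372 − 1)×1000 = (0.921404 − 1)×1000 = -78.596‰
δ_B = (0.0106348/0.0112372 − 1)×1000 = (0.946392 − 1)×1000 = -53.608‰
f_A = (δ_mix − δ_B)/(δ_A − δ_B) = (-75.09 − (-53.608))/(-78.596 − (-53.608))
f_A = -21.482 / -24.988 = 0.8597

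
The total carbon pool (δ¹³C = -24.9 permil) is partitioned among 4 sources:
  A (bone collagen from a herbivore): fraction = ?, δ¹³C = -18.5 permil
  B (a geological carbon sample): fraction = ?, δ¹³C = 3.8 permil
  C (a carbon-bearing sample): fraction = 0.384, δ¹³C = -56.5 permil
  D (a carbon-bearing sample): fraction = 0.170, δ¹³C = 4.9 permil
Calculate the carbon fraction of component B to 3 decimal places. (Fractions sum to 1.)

Let f_B and f_A be the unknown fractions; fractions sum to 1 so f_B + f_A = 0.446.
Mass balance: Σ fᵢ·δᵢ = δ_bulk ⇒ f_B·(3.8) + f_A·(-18.5) = -24.9 − (-20.863) = -4.037
Substitute f_A = 0.446 − f_B:
f_B·(3.8 − -18.5) = -4.037 − 0.446×(-18.5) = 4.214
f_B = 4.214 / 22.3 = 0.1890

0.189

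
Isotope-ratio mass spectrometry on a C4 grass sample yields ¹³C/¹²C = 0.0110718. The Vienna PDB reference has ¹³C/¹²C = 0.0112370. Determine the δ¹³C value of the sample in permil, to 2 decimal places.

δ¹³C = (R_sample / R_standard − 1) × 1000
R_sample / R_standard = 0.0110718 / 0.0112370 = 0.985299
δ¹³C = (0.985299 − 1) × 1000 = -14.701 permil

-14.70 permil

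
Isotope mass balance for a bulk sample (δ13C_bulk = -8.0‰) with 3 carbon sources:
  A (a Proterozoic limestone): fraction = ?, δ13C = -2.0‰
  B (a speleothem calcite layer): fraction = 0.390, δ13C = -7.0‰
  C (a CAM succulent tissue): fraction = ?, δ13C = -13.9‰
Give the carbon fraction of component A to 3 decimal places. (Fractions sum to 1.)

0.270

Let f_A and f_C be the unknown fractions; fractions sum to 1 so f_A + f_C = 0.610.
Mass balance: Σ fᵢ·δᵢ = δ_bulk ⇒ f_A·(-2.0) + f_C·(-13.9) = -8.0 − (-2.730) = -5.270
Substitute f_C = 0.610 − f_A:
f_A·(-2.0 − -13.9) = -5.270 − 0.610×(-13.9) = 3.209
f_A = 3.209 / 11.9 = 0.2697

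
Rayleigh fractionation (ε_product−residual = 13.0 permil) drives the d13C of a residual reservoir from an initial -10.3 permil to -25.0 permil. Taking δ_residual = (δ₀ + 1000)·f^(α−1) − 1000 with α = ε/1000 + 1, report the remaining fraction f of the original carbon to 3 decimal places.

0.316

α − 1 = ε/1000 = 0.0130
(δ_res + 1000)/(δ₀ + 1000) = (-25.0 + 1000)/(-10.3 + 1000) = 975.0/989.7 = 0.985147
f = 0.985147^(1/0.0130) = exp(ln(0.985147)/0.0130) = exp(-0.01496/0.0130)
f = exp(-1.1511) = 0.3163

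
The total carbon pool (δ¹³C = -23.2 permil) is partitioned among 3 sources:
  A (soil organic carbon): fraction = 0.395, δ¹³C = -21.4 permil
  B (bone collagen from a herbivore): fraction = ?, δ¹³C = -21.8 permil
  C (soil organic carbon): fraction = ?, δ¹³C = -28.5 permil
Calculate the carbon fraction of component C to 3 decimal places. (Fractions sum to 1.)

0.233

Let f_C and f_B be the unknown fractions; fractions sum to 1 so f_C + f_B = 0.605.
Mass balance: Σ fᵢ·δᵢ = δ_bulk ⇒ f_C·(-28.5) + f_B·(-21.8) = -23.2 − (-8.453) = -14.747
Substitute f_B = 0.605 − f_C:
f_C·(-28.5 − -21.8) = -14.747 − 0.605×(-21.8) = -1.558
f_C = -1.558 / -6.7 = 0.2325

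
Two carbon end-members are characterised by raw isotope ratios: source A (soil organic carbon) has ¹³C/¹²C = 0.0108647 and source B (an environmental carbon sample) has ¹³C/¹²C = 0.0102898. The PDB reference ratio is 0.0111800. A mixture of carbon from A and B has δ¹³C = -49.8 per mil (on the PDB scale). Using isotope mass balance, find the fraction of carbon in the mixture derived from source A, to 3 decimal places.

δ_A = (0.0108647/0.0111800 − 1)×1000 = (0.971798 − 1)×1000 = -28.202 per mil
δ_B = (0.0102898/0.0111800 − 1)×1000 = (0.920376 − 1)×1000 = -79.624 per mil
f_A = (δ_mix − δ_B)/(δ_A − δ_B) = (-49.8 − (-79.624))/(-28.202 − (-79.624))
f_A = 29.824 / 51.422 = 0.5800

0.580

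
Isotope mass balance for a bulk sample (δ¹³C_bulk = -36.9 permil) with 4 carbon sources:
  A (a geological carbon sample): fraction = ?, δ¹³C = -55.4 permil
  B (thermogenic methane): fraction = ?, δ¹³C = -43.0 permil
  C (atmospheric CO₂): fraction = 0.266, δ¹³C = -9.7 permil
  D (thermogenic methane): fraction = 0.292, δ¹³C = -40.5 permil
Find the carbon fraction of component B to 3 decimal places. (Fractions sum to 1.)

Let f_B and f_A be the unknown fractions; fractions sum to 1 so f_B + f_A = 0.442.
Mass balance: Σ fᵢ·δᵢ = δ_bulk ⇒ f_B·(-43.0) + f_A·(-55.4) = -36.9 − (-14.406) = -22.494
Substitute f_A = 0.442 − f_B:
f_B·(-43.0 − -55.4) = -22.494 − 0.442×(-55.4) = 1.993
f_B = 1.993 / 12.4 = 0.1607

0.161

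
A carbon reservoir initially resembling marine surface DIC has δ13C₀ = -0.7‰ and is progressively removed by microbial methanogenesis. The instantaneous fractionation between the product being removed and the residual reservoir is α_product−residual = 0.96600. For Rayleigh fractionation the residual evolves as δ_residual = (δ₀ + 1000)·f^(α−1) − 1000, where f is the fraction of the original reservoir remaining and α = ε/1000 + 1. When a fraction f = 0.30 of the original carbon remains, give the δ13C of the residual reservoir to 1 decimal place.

41.1‰

Rayleigh residual: δ_res = (δ₀ + 1000)·f^(α−1) − 1000
α − 1 = -0.03400
f^(α−1) = 0.30^(-0.03400) = 1.041784
δ_res = (-0.7 + 1000) × 1.041784 − 1000 = 1041.055 − 1000 = 41.06‰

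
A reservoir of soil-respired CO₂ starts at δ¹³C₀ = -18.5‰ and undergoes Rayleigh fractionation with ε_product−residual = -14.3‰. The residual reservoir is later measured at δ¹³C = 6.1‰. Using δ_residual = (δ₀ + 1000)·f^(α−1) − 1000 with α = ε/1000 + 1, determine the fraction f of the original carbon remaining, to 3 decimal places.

α − 1 = ε/1000 = -0.0143
(δ_res + 1000)/(δ₀ + 1000) = (6.1 + 1000)/(-18.5 + 1000) = 1006.1/981.5 = 1.025064
f = 1.025064^(1/-0.0143) = exp(ln(1.025064)/-0.0143) = exp(0.02475/-0.0143)
f = exp(-1.7311) = 0.1771

0.177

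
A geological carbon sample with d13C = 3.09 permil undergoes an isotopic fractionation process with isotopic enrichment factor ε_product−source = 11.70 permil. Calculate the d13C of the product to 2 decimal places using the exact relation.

To first order, δ_product ≈ δ_source + ε = 14.79 permil.
Exactly, δ_product = (δ_source + 1000)·(ε/1000 + 1) − 1000.
δ_product = (3.09 + 1000) × (11.70/1000 + 1) − 1000
δ_product = 14.826 permil

14.83 permil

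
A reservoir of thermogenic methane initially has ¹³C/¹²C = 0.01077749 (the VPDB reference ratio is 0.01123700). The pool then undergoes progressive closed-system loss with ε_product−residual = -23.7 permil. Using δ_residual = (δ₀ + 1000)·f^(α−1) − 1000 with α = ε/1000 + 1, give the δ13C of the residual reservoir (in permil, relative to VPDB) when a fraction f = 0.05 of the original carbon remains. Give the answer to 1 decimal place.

δ₀ = (0.01077749/0.01123700 − 1)×1000 = (0.959107 − 1)×1000 = -40.893 permil
α − 1 = ε/1000 = -0.0237
f^(α−1) = 0.05^(-0.0237) = 1.073580
δ_res = (-40.893 + 1000) × 1.073580 − 1000 = 1029.679 − 1000 = 29.68 permil

29.7 permil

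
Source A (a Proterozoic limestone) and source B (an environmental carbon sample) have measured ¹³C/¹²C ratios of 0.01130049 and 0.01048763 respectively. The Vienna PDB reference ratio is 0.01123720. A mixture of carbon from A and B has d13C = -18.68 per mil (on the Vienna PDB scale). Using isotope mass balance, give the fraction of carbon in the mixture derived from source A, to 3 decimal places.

δ_A = (0.01130049/0.01123720 − 1)×1000 = (1.005632 − 1)×1000 = 5.632 per mil
δ_B = (0.01048763/0.01123720 − 1)×1000 = (0.933296 − 1)×1000 = -66.704 per mil
f_A = (δ_mix − δ_B)/(δ_A − δ_B) = (-18.68 − (-66.704))/(5.632 − (-66.704))
f_A = 48.024 / 72.337 = 0.6639

0.664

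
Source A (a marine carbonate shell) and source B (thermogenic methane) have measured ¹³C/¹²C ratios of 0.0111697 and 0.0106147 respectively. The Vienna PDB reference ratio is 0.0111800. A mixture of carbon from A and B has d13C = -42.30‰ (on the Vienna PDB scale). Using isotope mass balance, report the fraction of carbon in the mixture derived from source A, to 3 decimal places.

0.166

δ_A = (0.0111697/0.0111800 − 1)×1000 = (0.999079 − 1)×1000 = -0.921‰
δ_B = (0.0106147/0.0111800 − 1)×1000 = (0.949436 − 1)×1000 = -50.564‰
f_A = (δ_mix − δ_B)/(δ_A − δ_B) = (-42.30 − (-50.564))/(-0.921 − (-50.564))
f_A = 8.264 / 49.642 = 0.1665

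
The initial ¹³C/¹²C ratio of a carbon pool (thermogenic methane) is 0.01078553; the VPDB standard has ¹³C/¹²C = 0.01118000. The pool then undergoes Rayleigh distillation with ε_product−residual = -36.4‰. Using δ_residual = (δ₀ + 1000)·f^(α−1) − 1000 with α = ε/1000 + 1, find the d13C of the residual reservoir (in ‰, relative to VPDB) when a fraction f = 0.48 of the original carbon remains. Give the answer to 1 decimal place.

-9.2‰

δ₀ = (0.01078553/0.01118000 − 1)×1000 = (0.964716 − 1)×1000 = -35.284‰
α − 1 = ε/1000 = -0.0364
f^(α−1) = 0.48^(-0.0364) = 1.027077
δ_res = (-35.284 + 1000) × 1.027077 − 1000 = 990.838 − 1000 = -9.16‰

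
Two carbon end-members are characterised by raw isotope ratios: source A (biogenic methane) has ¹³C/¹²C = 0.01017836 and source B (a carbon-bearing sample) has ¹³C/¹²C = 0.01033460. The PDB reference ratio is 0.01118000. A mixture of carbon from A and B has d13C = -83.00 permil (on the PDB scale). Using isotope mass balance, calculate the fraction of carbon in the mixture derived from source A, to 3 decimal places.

δ_A = (0.01017836/0.01118000 − 1)×1000 = (0.910408 − 1)×1000 = -89.592 permil
δ_B = (0.01033460/0.01118000 − 1)×1000 = (0.924383 − 1)×1000 = -75.617 permil
f_A = (δ_mix − δ_B)/(δ_A − δ_B) = (-83.00 − (-75.617))/(-89.592 − (-75.617))
f_A = -7.383 / -13.975 = 0.5283

0.528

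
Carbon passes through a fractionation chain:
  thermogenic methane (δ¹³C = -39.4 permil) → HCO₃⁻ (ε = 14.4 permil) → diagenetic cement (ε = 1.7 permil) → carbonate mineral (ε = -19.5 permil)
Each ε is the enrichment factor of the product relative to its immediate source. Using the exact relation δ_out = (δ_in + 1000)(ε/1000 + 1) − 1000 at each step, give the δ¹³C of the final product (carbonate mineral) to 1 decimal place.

-42.9 permil

step 1: δ = (-39.40 + 1000)·(14.4/1000 + 1) − 1000 = -25.57 permil
step 2: δ = (-25.57 + 1000)·(1.7/1000 + 1) − 1000 = -23.91 permil
step 3: δ = (-23.91 + 1000)·(-19.5/1000 + 1) − 1000 = -42.94 permil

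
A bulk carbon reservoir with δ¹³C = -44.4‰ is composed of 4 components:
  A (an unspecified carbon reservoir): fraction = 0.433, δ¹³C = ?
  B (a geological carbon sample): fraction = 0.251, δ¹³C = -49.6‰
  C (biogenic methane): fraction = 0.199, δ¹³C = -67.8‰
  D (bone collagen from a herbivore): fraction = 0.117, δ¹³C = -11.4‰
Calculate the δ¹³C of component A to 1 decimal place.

-39.5‰

Isotope mass balance: δ_bulk = Σ fᵢ·δᵢ.
-44.4 = 0.433×δ_A + 0.251×(-49.6) + 0.199×(-67.8) + 0.117×(-11.4)
0.433·δ_A = -44.4 − (-27.276) = -17.124
δ_A = -17.124 / 0.433 = -39.55‰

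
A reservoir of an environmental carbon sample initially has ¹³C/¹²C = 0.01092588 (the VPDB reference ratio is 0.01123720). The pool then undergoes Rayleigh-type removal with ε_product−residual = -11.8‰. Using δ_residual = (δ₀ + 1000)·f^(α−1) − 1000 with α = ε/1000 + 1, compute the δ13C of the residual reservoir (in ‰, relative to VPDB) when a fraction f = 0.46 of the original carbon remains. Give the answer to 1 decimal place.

δ₀ = (0.01092588/0.01123720 − 1)×1000 = (0.972296 − 1)×1000 = -27.704‰
α − 1 = ε/1000 = -0.0118
f^(α−1) = 0.46^(-0.0118) = 1.009205
δ_res = (-27.704 + 1000) × 1.009205 − 1000 = 981.246 − 1000 = -18.75‰

-18.8‰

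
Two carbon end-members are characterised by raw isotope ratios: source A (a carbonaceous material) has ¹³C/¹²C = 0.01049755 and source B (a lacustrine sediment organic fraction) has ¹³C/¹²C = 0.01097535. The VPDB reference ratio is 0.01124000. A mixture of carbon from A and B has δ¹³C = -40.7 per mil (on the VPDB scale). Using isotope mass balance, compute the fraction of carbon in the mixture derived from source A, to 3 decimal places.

δ_A = (0.01049755/0.01124000 − 1)×1000 = (0.933946 − 1)×1000 = -66.054 per mil
δ_B = (0.01097535/0.01124000 − 1)×1000 = (0.976455 − 1)×1000 = -23.545 per mil
f_A = (δ_mix − δ_B)/(δ_A − δ_B) = (-40.7 − (-23.545))/(-66.054 − (-23.545))
f_A = -17.155 / -42.509 = 0.4036

0.404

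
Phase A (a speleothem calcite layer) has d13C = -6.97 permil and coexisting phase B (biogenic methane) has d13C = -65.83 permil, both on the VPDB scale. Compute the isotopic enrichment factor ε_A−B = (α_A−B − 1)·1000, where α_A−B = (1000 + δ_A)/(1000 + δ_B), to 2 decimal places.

63.01 permil

α_A−B = (1000 + -6.97) / (1000 + -65.83) = 993.03 / 934.17 = 1.063008
ε_A−B = (1.063008 − 1) × 1000 = 63.008 permil
(The approximation ε ≈ δ_A − δ_B would give 58.86 permil.)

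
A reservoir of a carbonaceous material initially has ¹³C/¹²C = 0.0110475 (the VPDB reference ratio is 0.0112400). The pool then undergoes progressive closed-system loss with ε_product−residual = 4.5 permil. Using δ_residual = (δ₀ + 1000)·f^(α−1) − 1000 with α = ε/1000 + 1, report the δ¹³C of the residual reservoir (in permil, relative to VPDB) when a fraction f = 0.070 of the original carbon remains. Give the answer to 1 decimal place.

-28.8 permil

δ₀ = (0.0110475/0.0112400 − 1)×1000 = (0.982874 − 1)×1000 = -17.126 permil
α − 1 = ε/1000 = 0.0045
f^(α−1) = 0.070^(0.0045) = 0.988105
δ_res = (-17.126 + 1000) × 0.988105 − 1000 = 971.182 − 1000 = -28.82 permil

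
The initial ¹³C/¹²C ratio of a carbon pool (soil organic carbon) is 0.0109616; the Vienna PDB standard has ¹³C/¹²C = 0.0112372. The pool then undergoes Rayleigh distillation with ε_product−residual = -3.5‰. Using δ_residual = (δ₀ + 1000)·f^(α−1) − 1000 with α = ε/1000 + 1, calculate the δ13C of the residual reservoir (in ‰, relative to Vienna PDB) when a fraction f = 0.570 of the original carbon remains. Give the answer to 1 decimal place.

δ₀ = (0.0109616/0.0112372 − 1)×1000 = (0.975474 − 1)×1000 = -24.526‰
α − 1 = ε/1000 = -0.0035
f^(α−1) = 0.570^(-0.0035) = 1.001969
δ_res = (-24.526 + 1000) × 1.001969 − 1000 = 977.395 − 1000 = -22.60‰

-22.6‰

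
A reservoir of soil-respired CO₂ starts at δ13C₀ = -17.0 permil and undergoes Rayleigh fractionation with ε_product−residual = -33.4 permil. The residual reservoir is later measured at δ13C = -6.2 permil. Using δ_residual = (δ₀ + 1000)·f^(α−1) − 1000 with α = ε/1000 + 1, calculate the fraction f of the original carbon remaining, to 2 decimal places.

α − 1 = ε/1000 = -0.0334
(δ_res + 1000)/(δ₀ + 1000) = (-6.2 + 1000)/(-17.0 + 1000) = 993.8/983.0 = 1.010987
f = 1.010987^(1/-0.0334) = exp(ln(1.010987)/-0.0334) = exp(0.01093/-0.0334)
f = exp(-0.3272) = 0.7210

0.72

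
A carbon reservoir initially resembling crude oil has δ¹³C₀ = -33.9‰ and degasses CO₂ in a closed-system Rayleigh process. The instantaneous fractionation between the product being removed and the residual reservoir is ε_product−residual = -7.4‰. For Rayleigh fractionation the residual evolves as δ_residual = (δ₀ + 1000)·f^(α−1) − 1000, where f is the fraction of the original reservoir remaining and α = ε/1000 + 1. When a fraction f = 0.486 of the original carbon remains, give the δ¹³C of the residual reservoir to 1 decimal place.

-28.7‰

Rayleigh residual: δ_res = (δ₀ + 1000)·f^(α−1) − 1000
α = ε/1000 + 1 = 0.99260, so α − 1 = -0.00740
f^(α−1) = 0.486^(-0.00740) = 1.005354
δ_res = (-33.9 + 1000) × 1.005354 − 1000 = 971.272 − 1000 = -28.73‰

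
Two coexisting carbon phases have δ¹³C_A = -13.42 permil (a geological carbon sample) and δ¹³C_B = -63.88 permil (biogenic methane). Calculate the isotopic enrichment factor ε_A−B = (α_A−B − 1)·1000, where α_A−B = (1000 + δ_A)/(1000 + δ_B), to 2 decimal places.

α_A−B = (1000 + -13.42) / (1000 + -63.88) = 986.58 / 936.12 = 1.053903
ε_A−B = (1.053903 − 1) × 1000 = 53.903 permil
(The approximation ε ≈ δ_A − δ_B would give 50.46 permil.)

53.90 permil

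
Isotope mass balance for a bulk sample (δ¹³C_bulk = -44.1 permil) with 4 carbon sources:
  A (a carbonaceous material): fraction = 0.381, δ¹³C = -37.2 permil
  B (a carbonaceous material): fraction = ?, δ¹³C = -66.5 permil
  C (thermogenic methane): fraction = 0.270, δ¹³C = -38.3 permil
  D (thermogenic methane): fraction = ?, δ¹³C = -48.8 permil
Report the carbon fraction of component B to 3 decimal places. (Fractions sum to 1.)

Let f_B and f_D be the unknown fractions; fractions sum to 1 so f_B + f_D = 0.349.
Mass balance: Σ fᵢ·δᵢ = δ_bulk ⇒ f_B·(-66.5) + f_D·(-48.8) = -44.1 − (-24.514) = -19.586
Substitute f_D = 0.349 − f_B:
f_B·(-66.5 − -48.8) = -19.586 − 0.349×(-48.8) = -2.555
f_B = -2.555 / -17.7 = 0.1443

0.144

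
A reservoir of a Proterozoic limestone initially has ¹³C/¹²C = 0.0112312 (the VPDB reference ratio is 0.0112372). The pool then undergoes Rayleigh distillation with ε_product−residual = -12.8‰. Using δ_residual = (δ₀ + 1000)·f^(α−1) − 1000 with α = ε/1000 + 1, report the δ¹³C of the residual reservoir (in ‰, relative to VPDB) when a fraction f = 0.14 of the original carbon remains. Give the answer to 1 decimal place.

24.9‰

δ₀ = (0.0112312/0.0112372 − 1)×1000 = (0.999466 − 1)×1000 = -0.534‰
α − 1 = ε/1000 = -0.0128
f^(α−1) = 0.14^(-0.0128) = 1.025486
δ_res = (-0.534 + 1000) × 1.025486 − 1000 = 1024.938 − 1000 = 24.94‰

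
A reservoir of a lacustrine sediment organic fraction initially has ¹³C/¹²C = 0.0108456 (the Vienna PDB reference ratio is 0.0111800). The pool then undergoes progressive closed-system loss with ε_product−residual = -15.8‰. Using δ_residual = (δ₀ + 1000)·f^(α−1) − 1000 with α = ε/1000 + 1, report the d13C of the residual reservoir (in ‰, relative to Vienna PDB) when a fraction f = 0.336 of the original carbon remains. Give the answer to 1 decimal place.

δ₀ = (0.0108456/0.0111800 − 1)×1000 = (0.970089 − 1)×1000 = -29.911‰
α − 1 = ε/1000 = -0.0158
f^(α−1) = 0.336^(-0.0158) = 1.017382
δ_res = (-29.911 + 1000) × 1.017382 − 1000 = 986.951 − 1000 = -13.05‰

-13.0‰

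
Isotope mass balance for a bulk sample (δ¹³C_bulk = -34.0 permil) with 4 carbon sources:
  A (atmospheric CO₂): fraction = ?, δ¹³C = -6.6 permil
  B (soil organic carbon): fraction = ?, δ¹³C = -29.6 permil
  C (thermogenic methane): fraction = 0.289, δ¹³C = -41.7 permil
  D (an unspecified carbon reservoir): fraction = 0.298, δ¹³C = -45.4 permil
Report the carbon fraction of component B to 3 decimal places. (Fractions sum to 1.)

0.248

Let f_B and f_A be the unknown fractions; fractions sum to 1 so f_B + f_A = 0.413.
Mass balance: Σ fᵢ·δᵢ = δ_bulk ⇒ f_B·(-29.6) + f_A·(-6.6) = -34.0 − (-25.581) = -8.419
Substitute f_A = 0.413 − f_B:
f_B·(-29.6 − -6.6) = -8.419 − 0.413×(-6.6) = -5.694
f_B = -5.694 / -23.0 = 0.2476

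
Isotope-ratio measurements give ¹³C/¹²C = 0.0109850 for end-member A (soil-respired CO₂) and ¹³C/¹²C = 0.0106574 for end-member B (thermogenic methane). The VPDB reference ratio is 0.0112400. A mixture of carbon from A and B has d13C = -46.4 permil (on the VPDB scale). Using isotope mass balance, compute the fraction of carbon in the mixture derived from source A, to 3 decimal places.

δ_A = (0.0109850/0.0112400 − 1)×1000 = (0.977313 − 1)×1000 = -22.687 permil
δ_B = (0.0106574/0.0112400 − 1)×1000 = (0.948167 − 1)×1000 = -51.833 permil
f_A = (δ_mix − δ_B)/(δ_A − δ_B) = (-46.4 − (-51.833))/(-22.687 − (-51.833))
f_A = 5.433 / 29.146 = 0.1864

0.186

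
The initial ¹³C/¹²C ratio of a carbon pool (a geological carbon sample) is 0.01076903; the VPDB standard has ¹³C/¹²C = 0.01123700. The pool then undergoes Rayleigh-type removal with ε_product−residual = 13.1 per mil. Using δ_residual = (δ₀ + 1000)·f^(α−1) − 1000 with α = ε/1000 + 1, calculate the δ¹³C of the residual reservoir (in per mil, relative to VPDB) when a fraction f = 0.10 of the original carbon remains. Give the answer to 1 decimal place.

δ₀ = (0.01076903/0.01123700 − 1)×1000 = (0.958355 − 1)×1000 = -41.645 per mil
α − 1 = ε/1000 = 0.0131
f^(α−1) = 0.10^(0.0131) = 0.970287
δ_res = (-41.645 + 1000) × 0.970287 − 1000 = 929.878 − 1000 = -70.12 per mil

-70.1 per mil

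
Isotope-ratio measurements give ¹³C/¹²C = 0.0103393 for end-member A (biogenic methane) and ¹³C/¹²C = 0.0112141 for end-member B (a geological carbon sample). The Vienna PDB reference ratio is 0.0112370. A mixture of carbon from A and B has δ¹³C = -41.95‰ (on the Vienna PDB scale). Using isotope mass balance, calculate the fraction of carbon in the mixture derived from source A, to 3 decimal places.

δ_A = (0.0103393/0.0112370 − 1)×1000 = (0.920112 − 1)×1000 = -79.888‰
δ_B = (0.0112141/0.0112370 − 1)×1000 = (0.997962 − 1)×1000 = -2.038‰
f_A = (δ_mix − δ_B)/(δ_A − δ_B) = (-41.95 − (-2.038))/(-79.888 − (-2.038))
f_A = -39.912 / -77.850 = 0.5127

0.513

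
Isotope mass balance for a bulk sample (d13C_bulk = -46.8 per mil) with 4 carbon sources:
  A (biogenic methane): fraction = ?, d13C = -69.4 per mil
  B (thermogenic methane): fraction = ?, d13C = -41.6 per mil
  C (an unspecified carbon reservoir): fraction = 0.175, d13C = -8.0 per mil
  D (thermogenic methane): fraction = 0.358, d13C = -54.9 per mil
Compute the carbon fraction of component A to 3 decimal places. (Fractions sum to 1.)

Let f_A and f_B be the unknown fractions; fractions sum to 1 so f_A + f_B = 0.467.
Mass balance: Σ fᵢ·δᵢ = δ_bulk ⇒ f_A·(-69.4) + f_B·(-41.6) = -46.8 − (-21.054) = -25.746
Substitute f_B = 0.467 − f_A:
f_A·(-69.4 − -41.6) = -25.746 − 0.467×(-41.6) = -6.319
f_A = -6.319 / -27.8 = 0.2273

0.227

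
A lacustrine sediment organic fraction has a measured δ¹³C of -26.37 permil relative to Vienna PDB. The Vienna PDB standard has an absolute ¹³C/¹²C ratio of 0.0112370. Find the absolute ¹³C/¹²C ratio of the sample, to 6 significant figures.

0.0109407

R_sample = R_standard × (δ¹³C/1000 + 1)
R_sample = 0.0112370 × (-26.37/1000 + 1) = 0.0112370 × 0.973630
R_sample = 0.0109407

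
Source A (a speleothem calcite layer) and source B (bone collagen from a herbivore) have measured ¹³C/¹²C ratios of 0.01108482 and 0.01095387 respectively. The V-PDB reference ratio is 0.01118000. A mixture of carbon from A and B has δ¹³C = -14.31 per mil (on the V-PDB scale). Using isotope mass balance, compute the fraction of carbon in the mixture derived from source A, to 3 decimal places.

δ_A = (0.01108482/0.01118000 − 1)×1000 = (0.991487 − 1)×1000 = -8.513 per mil
δ_B = (0.01095387/0.01118000 − 1)×1000 = (0.979774 − 1)×1000 = -20.226 per mil
f_A = (δ_mix − δ_B)/(δ_A − δ_B) = (-14.31 − (-20.226))/(-8.513 − (-20.226))
f_A = 5.916 / 11.713 = 0.5051

0.505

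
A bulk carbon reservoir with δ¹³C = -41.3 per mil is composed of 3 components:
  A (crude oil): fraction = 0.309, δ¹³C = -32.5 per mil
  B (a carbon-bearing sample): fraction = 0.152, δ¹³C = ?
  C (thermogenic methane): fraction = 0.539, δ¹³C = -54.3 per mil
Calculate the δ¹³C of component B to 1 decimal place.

-13.1 per mil

Isotope mass balance: δ_bulk = Σ fᵢ·δᵢ.
-41.3 = 0.309×(-32.5) + 0.152×δ_B + 0.539×(-54.3)
0.152·δ_B = -41.3 − (-39.310) = -1.990
δ_B = -1.990 / 0.152 = -13.09 per mil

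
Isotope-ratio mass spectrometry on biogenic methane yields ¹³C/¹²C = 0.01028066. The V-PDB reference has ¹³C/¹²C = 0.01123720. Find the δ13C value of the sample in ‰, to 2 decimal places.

-85.12‰

δ13C = (R_sample / R_standard − 1) × 1000
R_sample / R_standard = 0.01028066 / 0.01123720 = 0.914877
δ13C = (0.914877 − 1) × 1000 = -85.123‰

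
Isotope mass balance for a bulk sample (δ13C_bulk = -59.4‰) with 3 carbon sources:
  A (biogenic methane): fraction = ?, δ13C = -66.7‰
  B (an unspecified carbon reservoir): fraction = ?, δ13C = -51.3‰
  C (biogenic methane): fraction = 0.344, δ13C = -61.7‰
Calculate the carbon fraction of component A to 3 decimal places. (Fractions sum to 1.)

0.294

Let f_A and f_B be the unknown fractions; fractions sum to 1 so f_A + f_B = 0.656.
Mass balance: Σ fᵢ·δᵢ = δ_bulk ⇒ f_A·(-66.7) + f_B·(-51.3) = -59.4 − (-21.225) = -38.175
Substitute f_B = 0.656 − f_A:
f_A·(-66.7 − -51.3) = -38.175 − 0.656×(-51.3) = -4.522
f_A = -4.522 / -15.4 = 0.2937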